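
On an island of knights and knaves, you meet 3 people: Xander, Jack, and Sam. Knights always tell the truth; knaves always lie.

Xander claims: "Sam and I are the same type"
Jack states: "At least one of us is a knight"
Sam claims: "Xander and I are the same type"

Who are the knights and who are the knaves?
Xander is a knight.
Jack is a knight.
Sam is a knight.

Verification:
- Xander (knight) says "Sam and I are the same type" - this is TRUE because Xander is a knight and Sam is a knight.
- Jack (knight) says "At least one of us is a knight" - this is TRUE because Xander, Jack, and Sam are knights.
- Sam (knight) says "Xander and I are the same type" - this is TRUE because Sam is a knight and Xander is a knight.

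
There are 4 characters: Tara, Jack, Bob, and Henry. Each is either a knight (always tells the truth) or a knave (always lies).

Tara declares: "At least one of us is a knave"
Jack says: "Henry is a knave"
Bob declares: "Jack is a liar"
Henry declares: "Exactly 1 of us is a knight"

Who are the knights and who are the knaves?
Tara is a knight.
Jack is a knight.
Bob is a knave.
Henry is a knave.

Verification:
- Tara (knight) says "At least one of us is a knave" - this is TRUE because Bob and Henry are knaves.
- Jack (knight) says "Henry is a knave" - this is TRUE because Henry is a knave.
- Bob (knave) says "Jack is a liar" - this is FALSE (a lie) because Jack is a knight.
- Henry (knave) says "Exactly 1 of us is a knight" - this is FALSE (a lie) because there are 2 knights.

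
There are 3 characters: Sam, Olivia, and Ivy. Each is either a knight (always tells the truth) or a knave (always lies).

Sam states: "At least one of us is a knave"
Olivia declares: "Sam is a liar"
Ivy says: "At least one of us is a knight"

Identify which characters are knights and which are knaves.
Sam is a knight.
Olivia is a knave.
Ivy is a knight.

Verification:
- Sam (knight) says "At least one of us is a knave" - this is TRUE because Olivia is a knave.
- Olivia (knave) says "Sam is a liar" - this is FALSE (a lie) because Sam is a knight.
- Ivy (knight) says "At least one of us is a knight" - this is TRUE because Sam and Ivy are knights.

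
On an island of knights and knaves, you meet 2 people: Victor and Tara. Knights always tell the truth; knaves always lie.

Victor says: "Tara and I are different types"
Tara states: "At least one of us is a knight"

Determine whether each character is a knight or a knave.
Victor is a knave.
Tara is a knave.

Verification:
- Victor (knave) says "Tara and I are different types" - this is FALSE (a lie) because Victor is a knave and Tara is a knave.
- Tara (knave) says "At least one of us is a knight" - this is FALSE (a lie) because no one is a knight.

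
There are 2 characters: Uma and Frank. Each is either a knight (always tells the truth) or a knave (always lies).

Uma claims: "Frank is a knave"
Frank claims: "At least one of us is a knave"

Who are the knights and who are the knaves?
Uma is a knave.
Frank is a knight.

Verification:
- Uma (knave) says "Frank is a knave" - this is FALSE (a lie) because Frank is a knight.
- Frank (knight) says "At least one of us is a knave" - this is TRUE because Uma is a knave.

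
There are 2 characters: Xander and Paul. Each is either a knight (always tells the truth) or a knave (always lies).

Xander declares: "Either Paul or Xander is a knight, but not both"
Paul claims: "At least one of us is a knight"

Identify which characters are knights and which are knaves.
Xander is a knave.
Paul is a knave.

Verification:
- Xander (knave) says "Either Paul or Xander is a knight, but not both" - this is FALSE (a lie) because Paul is a knave and Xander is a knave.
- Paul (knave) says "At least one of us is a knight" - this is FALSE (a lie) because no one is a knight.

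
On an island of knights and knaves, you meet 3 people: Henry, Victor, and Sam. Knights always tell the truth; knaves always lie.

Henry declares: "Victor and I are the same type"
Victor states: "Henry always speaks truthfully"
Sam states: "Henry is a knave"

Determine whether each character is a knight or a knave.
Henry is a knight.
Victor is a knight.
Sam is a knave.

Verification:
- Henry (knight) says "Victor and I are the same type" - this is TRUE because Henry is a knight and Victor is a knight.
- Victor (knight) says "Henry always speaks truthfully" - this is TRUE because Henry is a knight.
- Sam (knave) says "Henry is a knave" - this is FALSE (a lie) because Henry is a knight.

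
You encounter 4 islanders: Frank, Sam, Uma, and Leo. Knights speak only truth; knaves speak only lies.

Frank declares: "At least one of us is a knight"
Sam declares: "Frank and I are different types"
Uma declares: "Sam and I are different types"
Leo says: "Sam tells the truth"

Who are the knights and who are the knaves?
Frank is a knave.
Sam is a knave.
Uma is a knave.
Leo is a knave.

Verification:
- Frank (knave) says "At least one of us is a knight" - this is FALSE (a lie) because no one is a knight.
- Sam (knave) says "Frank and I are different types" - this is FALSE (a lie) because Sam is a knave and Frank is a knave.
- Uma (knave) says "Sam and I are different types" - this is FALSE (a lie) because Uma is a knave and Sam is a knave.
- Leo (knave) says "Sam tells the truth" - this is FALSE (a lie) because Sam is a knave.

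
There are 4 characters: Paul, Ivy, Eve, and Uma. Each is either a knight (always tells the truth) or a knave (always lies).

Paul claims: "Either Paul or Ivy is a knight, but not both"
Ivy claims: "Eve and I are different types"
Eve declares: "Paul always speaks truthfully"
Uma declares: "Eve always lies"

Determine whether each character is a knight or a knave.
Paul is a knave.
Ivy is a knave.
Eve is a knave.
Uma is a knight.

Verification:
- Paul (knave) says "Either Paul or Ivy is a knight, but not both" - this is FALSE (a lie) because Paul is a knave and Ivy is a knave.
- Ivy (knave) says "Eve and I are different types" - this is FALSE (a lie) because Ivy is a knave and Eve is a knave.
- Eve (knave) says "Paul always speaks truthfully" - this is FALSE (a lie) because Paul is a knave.
- Uma (knight) says "Eve always lies" - this is TRUE because Eve is a knave.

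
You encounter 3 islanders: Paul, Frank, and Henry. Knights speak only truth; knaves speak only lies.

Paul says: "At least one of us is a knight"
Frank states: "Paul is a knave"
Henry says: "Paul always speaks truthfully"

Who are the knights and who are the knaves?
Paul is a knight.
Frank is a knave.
Henry is a knight.

Verification:
- Paul (knight) says "At least one of us is a knight" - this is TRUE because Paul and Henry are knights.
- Frank (knave) says "Paul is a knave" - this is FALSE (a lie) because Paul is a knight.
- Henry (knight) says "Paul always speaks truthfully" - this is TRUE because Paul is a knight.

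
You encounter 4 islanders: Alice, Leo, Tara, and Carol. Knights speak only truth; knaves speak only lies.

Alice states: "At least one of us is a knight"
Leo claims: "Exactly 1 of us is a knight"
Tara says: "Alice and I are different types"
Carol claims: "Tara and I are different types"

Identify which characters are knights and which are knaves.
Alice is a knave.
Leo is a knave.
Tara is a knave.
Carol is a knave.

Verification:
- Alice (knave) says "At least one of us is a knight" - this is FALSE (a lie) because no one is a knight.
- Leo (knave) says "Exactly 1 of us is a knight" - this is FALSE (a lie) because there are 0 knights.
- Tara (knave) says "Alice and I are different types" - this is FALSE (a lie) because Tara is a knave and Alice is a knave.
- Carol (knave) says "Tara and I are different types" - this is FALSE (a lie) because Carol is a knave and Tara is a knave.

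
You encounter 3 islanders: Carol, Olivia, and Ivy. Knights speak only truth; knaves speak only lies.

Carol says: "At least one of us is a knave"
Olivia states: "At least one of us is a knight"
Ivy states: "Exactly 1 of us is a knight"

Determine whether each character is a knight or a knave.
Carol is a knight.
Olivia is a knight.
Ivy is a knave.

Verification:
- Carol (knight) says "At least one of us is a knave" - this is TRUE because Ivy is a knave.
- Olivia (knight) says "At least one of us is a knight" - this is TRUE because Carol and Olivia are knights.
- Ivy (knave) says "Exactly 1 of us is a knight" - this is FALSE (a lie) because there are 2 knights.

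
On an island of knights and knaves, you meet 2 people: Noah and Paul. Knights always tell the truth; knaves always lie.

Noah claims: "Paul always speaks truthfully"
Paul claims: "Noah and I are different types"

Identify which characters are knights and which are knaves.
Noah is a knave.
Paul is a knave.

Verification:
- Noah (knave) says "Paul always speaks truthfully" - this is FALSE (a lie) because Paul is a knave.
- Paul (knave) says "Noah and I are different types" - this is FALSE (a lie) because Paul is a knave and Noah is a knave.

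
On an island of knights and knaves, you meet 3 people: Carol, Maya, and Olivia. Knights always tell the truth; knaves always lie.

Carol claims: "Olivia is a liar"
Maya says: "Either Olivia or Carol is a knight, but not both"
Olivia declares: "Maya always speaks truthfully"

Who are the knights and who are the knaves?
Carol is a knave.
Maya is a knight.
Olivia is a knight.

Verification:
- Carol (knave) says "Olivia is a liar" - this is FALSE (a lie) because Olivia is a knight.
- Maya (knight) says "Either Olivia or Carol is a knight, but not both" - this is TRUE because Olivia is a knight and Carol is a knave.
- Olivia (knight) says "Maya always speaks truthfully" - this is TRUE because Maya is a knight.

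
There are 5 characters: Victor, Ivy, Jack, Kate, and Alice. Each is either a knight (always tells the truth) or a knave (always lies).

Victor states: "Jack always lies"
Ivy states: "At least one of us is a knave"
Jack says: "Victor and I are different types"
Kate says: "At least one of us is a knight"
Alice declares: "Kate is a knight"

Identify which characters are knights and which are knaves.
Victor is a knave.
Ivy is a knight.
Jack is a knight.
Kate is a knight.
Alice is a knight.

Verification:
- Victor (knave) says "Jack always lies" - this is FALSE (a lie) because Jack is a knight.
- Ivy (knight) says "At least one of us is a knave" - this is TRUE because Victor is a knave.
- Jack (knight) says "Victor and I are different types" - this is TRUE because Jack is a knight and Victor is a knave.
- Kate (knight) says "At least one of us is a knight" - this is TRUE because Ivy, Jack, Kate, and Alice are knights.
- Alice (knight) says "Kate is a knight" - this is TRUE because Kate is a knight.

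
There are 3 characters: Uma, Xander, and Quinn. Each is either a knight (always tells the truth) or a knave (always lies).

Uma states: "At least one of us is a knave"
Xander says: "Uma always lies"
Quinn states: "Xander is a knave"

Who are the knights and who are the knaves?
Uma is a knight.
Xander is a knave.
Quinn is a knight.

Verification:
- Uma (knight) says "At least one of us is a knave" - this is TRUE because Xander is a knave.
- Xander (knave) says "Uma always lies" - this is FALSE (a lie) because Uma is a knight.
- Quinn (knight) says "Xander is a knave" - this is TRUE because Xander is a knave.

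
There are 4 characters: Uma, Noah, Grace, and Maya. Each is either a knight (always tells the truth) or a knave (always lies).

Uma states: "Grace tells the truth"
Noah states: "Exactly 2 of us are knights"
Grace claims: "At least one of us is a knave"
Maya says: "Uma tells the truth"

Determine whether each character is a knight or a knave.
Uma is a knight.
Noah is a knave.
Grace is a knight.
Maya is a knight.

Verification:
- Uma (knight) says "Grace tells the truth" - this is TRUE because Grace is a knight.
- Noah (knave) says "Exactly 2 of us are knights" - this is FALSE (a lie) because there are 3 knights.
- Grace (knight) says "At least one of us is a knave" - this is TRUE because Noah is a knave.
- Maya (knight) says "Uma tells the truth" - this is TRUE because Uma is a knight.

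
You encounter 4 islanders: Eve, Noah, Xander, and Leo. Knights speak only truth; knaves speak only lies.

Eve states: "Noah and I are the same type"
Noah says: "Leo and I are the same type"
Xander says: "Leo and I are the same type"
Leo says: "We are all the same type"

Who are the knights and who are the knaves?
Eve is a knight.
Noah is a knight.
Xander is a knight.
Leo is a knight.

Verification:
- Eve (knight) says "Noah and I are the same type" - this is TRUE because Eve is a knight and Noah is a knight.
- Noah (knight) says "Leo and I are the same type" - this is TRUE because Noah is a knight and Leo is a knight.
- Xander (knight) says "Leo and I are the same type" - this is TRUE because Xander is a knight and Leo is a knight.
- Leo (knight) says "We are all the same type" - this is TRUE because Eve, Noah, Xander, and Leo are knights.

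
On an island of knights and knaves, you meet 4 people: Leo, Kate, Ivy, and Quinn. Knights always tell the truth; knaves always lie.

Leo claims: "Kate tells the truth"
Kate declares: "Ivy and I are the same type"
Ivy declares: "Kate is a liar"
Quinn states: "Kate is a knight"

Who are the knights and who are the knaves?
Leo is a knave.
Kate is a knave.
Ivy is a knight.
Quinn is a knave.

Verification:
- Leo (knave) says "Kate tells the truth" - this is FALSE (a lie) because Kate is a knave.
- Kate (knave) says "Ivy and I are the same type" - this is FALSE (a lie) because Kate is a knave and Ivy is a knight.
- Ivy (knight) says "Kate is a liar" - this is TRUE because Kate is a knave.
- Quinn (knave) says "Kate is a knight" - this is FALSE (a lie) because Kate is a knave.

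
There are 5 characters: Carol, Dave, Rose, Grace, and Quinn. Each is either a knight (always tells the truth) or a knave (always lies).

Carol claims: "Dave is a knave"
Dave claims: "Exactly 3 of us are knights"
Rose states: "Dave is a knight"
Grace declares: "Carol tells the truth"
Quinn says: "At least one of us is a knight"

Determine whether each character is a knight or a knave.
Carol is a knave.
Dave is a knight.
Rose is a knight.
Grace is a knave.
Quinn is a knight.

Verification:
- Carol (knave) says "Dave is a knave" - this is FALSE (a lie) because Dave is a knight.
- Dave (knight) says "Exactly 3 of us are knights" - this is TRUE because there are 3 knights.
- Rose (knight) says "Dave is a knight" - this is TRUE because Dave is a knight.
- Grace (knave) says "Carol tells the truth" - this is FALSE (a lie) because Carol is a knave.
- Quinn (knight) says "At least one of us is a knight" - this is TRUE because Dave, Rose, and Quinn are knights.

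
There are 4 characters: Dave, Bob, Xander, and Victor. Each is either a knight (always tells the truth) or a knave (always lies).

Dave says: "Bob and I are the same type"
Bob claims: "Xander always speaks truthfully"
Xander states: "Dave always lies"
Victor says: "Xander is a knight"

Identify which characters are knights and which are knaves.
Dave is a knave.
Bob is a knight.
Xander is a knight.
Victor is a knight.

Verification:
- Dave (knave) says "Bob and I are the same type" - this is FALSE (a lie) because Dave is a knave and Bob is a knight.
- Bob (knight) says "Xander always speaks truthfully" - this is TRUE because Xander is a knight.
- Xander (knight) says "Dave always lies" - this is TRUE because Dave is a knave.
- Victor (knight) says "Xander is a knight" - this is TRUE because Xander is a knight.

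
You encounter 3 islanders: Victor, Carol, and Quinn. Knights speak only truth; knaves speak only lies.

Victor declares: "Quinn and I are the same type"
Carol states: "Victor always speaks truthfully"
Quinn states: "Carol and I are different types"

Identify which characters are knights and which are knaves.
Victor is a knave.
Carol is a knave.
Quinn is a knight.

Verification:
- Victor (knave) says "Quinn and I are the same type" - this is FALSE (a lie) because Victor is a knave and Quinn is a knight.
- Carol (knave) says "Victor always speaks truthfully" - this is FALSE (a lie) because Victor is a knave.
- Quinn (knight) says "Carol and I are different types" - this is TRUE because Quinn is a knight and Carol is a knave.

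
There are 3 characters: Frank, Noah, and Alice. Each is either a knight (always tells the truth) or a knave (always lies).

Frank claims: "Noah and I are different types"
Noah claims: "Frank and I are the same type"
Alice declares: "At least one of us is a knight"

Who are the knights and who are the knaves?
Frank is a knight.
Noah is a knave.
Alice is a knight.

Verification:
- Frank (knight) says "Noah and I are different types" - this is TRUE because Frank is a knight and Noah is a knave.
- Noah (knave) says "Frank and I are the same type" - this is FALSE (a lie) because Noah is a knave and Frank is a knight.
- Alice (knight) says "At least one of us is a knight" - this is TRUE because Frank and Alice are knights.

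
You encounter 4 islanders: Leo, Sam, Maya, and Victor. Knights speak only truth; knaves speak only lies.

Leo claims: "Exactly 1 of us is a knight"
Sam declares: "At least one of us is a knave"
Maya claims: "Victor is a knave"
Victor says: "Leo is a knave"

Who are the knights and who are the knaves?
Leo is a knave.
Sam is a knight.
Maya is a knave.
Victor is a knight.

Verification:
- Leo (knave) says "Exactly 1 of us is a knight" - this is FALSE (a lie) because there are 2 knights.
- Sam (knight) says "At least one of us is a knave" - this is TRUE because Leo and Maya are knaves.
- Maya (knave) says "Victor is a knave" - this is FALSE (a lie) because Victor is a knight.
- Victor (knight) says "Leo is a knave" - this is TRUE because Leo is a knave.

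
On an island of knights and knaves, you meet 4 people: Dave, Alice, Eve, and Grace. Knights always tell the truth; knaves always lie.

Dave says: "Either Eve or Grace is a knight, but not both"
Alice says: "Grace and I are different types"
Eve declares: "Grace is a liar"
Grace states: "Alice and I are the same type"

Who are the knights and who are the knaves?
Dave is a knight.
Alice is a knight.
Eve is a knight.
Grace is a knave.

Verification:
- Dave (knight) says "Either Eve or Grace is a knight, but not both" - this is TRUE because Eve is a knight and Grace is a knave.
- Alice (knight) says "Grace and I are different types" - this is TRUE because Alice is a knight and Grace is a knave.
- Eve (knight) says "Grace is a liar" - this is TRUE because Grace is a knave.
- Grace (knave) says "Alice and I are the same type" - this is FALSE (a lie) because Grace is a knave and Alice is a knight.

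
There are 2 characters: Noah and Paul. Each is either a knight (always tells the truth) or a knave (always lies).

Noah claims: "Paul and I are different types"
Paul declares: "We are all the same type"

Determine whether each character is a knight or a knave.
Noah is a knight.
Paul is a knave.

Verification:
- Noah (knight) says "Paul and I are different types" - this is TRUE because Noah is a knight and Paul is a knave.
- Paul (knave) says "We are all the same type" - this is FALSE (a lie) because Noah is a knight and Paul is a knave.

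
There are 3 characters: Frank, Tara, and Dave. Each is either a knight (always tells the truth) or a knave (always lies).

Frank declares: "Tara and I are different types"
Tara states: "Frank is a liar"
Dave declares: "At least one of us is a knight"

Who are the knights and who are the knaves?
Frank is a knight.
Tara is a knave.
Dave is a knight.

Verification:
- Frank (knight) says "Tara and I are different types" - this is TRUE because Frank is a knight and Tara is a knave.
- Tara (knave) says "Frank is a liar" - this is FALSE (a lie) because Frank is a knight.
- Dave (knight) says "At least one of us is a knight" - this is TRUE because Frank and Dave are knights.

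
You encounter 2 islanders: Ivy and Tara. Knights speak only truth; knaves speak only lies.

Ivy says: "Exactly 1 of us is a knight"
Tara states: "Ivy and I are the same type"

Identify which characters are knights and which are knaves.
Ivy is a knight.
Tara is a knave.

Verification:
- Ivy (knight) says "Exactly 1 of us is a knight" - this is TRUE because there are 1 knights.
- Tara (knave) says "Ivy and I are the same type" - this is FALSE (a lie) because Tara is a knave and Ivy is a knight.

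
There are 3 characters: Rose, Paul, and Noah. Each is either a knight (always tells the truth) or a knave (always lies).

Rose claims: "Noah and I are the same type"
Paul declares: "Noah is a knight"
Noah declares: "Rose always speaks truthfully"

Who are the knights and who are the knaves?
Rose is a knight.
Paul is a knight.
Noah is a knight.

Verification:
- Rose (knight) says "Noah and I are the same type" - this is TRUE because Rose is a knight and Noah is a knight.
- Paul (knight) says "Noah is a knight" - this is TRUE because Noah is a knight.
- Noah (knight) says "Rose always speaks truthfully" - this is TRUE because Rose is a knight.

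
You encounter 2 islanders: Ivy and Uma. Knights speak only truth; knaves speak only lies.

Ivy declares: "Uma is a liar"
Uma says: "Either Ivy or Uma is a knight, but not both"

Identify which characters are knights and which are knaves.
Ivy is a knave.
Uma is a knight.

Verification:
- Ivy (knave) says "Uma is a liar" - this is FALSE (a lie) because Uma is a knight.
- Uma (knight) says "Either Ivy or Uma is a knight, but not both" - this is TRUE because Ivy is a knave and Uma is a knight.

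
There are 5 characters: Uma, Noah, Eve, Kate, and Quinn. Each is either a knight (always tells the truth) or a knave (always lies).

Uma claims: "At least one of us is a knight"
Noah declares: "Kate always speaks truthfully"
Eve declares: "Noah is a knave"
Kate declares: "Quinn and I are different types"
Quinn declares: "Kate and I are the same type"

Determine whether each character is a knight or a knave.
Uma is a knight.
Noah is a knight.
Eve is a knave.
Kate is a knight.
Quinn is a knave.

Verification:
- Uma (knight) says "At least one of us is a knight" - this is TRUE because Uma, Noah, and Kate are knights.
- Noah (knight) says "Kate always speaks truthfully" - this is TRUE because Kate is a knight.
- Eve (knave) says "Noah is a knave" - this is FALSE (a lie) because Noah is a knight.
- Kate (knight) says "Quinn and I are different types" - this is TRUE because Kate is a knight and Quinn is a knave.
- Quinn (knave) says "Kate and I are the same type" - this is FALSE (a lie) because Quinn is a knave and Kate is a knight.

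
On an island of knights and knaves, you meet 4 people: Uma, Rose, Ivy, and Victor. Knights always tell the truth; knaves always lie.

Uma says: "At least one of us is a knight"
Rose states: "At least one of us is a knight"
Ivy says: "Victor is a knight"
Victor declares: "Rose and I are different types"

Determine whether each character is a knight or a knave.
Uma is a knave.
Rose is a knave.
Ivy is a knave.
Victor is a knave.

Verification:
- Uma (knave) says "At least one of us is a knight" - this is FALSE (a lie) because no one is a knight.
- Rose (knave) says "At least one of us is a knight" - this is FALSE (a lie) because no one is a knight.
- Ivy (knave) says "Victor is a knight" - this is FALSE (a lie) because Victor is a knave.
- Victor (knave) says "Rose and I are different types" - this is FALSE (a lie) because Victor is a knave and Rose is a knave.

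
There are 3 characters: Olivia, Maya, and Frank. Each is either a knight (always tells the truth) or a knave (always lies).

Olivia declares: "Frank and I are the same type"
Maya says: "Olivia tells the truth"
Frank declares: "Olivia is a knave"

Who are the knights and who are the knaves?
Olivia is a knave.
Maya is a knave.
Frank is a knight.

Verification:
- Olivia (knave) says "Frank and I are the same type" - this is FALSE (a lie) because Olivia is a knave and Frank is a knight.
- Maya (knave) says "Olivia tells the truth" - this is FALSE (a lie) because Olivia is a knave.
- Frank (knight) says "Olivia is a knave" - this is TRUE because Olivia is a knave.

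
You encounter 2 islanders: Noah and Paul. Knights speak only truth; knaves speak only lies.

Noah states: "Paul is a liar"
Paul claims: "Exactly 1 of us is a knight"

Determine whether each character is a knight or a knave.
Noah is a knave.
Paul is a knight.

Verification:
- Noah (knave) says "Paul is a liar" - this is FALSE (a lie) because Paul is a knight.
- Paul (knight) says "Exactly 1 of us is a knight" - this is TRUE because there are 1 knights.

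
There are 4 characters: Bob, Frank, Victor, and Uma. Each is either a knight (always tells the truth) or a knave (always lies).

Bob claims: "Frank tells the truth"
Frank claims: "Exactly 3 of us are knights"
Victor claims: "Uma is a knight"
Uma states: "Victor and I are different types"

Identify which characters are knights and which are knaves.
Bob is a knave.
Frank is a knave.
Victor is a knave.
Uma is a knave.

Verification:
- Bob (knave) says "Frank tells the truth" - this is FALSE (a lie) because Frank is a knave.
- Frank (knave) says "Exactly 3 of us are knights" - this is FALSE (a lie) because there are 0 knights.
- Victor (knave) says "Uma is a knight" - this is FALSE (a lie) because Uma is a knave.
- Uma (knave) says "Victor and I are different types" - this is FALSE (a lie) because Uma is a knave and Victor is a knave.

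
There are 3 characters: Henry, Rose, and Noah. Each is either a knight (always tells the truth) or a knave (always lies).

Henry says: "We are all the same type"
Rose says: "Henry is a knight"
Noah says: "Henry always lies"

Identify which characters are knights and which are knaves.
Henry is a knave.
Rose is a knave.
Noah is a knight.

Verification:
- Henry (knave) says "We are all the same type" - this is FALSE (a lie) because Noah is a knight and Henry and Rose are knaves.
- Rose (knave) says "Henry is a knight" - this is FALSE (a lie) because Henry is a knave.
- Noah (knight) says "Henry always lies" - this is TRUE because Henry is a knave.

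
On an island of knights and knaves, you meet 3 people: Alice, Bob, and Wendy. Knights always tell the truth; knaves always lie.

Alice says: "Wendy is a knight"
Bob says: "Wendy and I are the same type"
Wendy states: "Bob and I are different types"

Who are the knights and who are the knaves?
Alice is a knight.
Bob is a knave.
Wendy is a knight.

Verification:
- Alice (knight) says "Wendy is a knight" - this is TRUE because Wendy is a knight.
- Bob (knave) says "Wendy and I are the same type" - this is FALSE (a lie) because Bob is a knave and Wendy is a knight.
- Wendy (knight) says "Bob and I are different types" - this is TRUE because Wendy is a knight and Bob is a knave.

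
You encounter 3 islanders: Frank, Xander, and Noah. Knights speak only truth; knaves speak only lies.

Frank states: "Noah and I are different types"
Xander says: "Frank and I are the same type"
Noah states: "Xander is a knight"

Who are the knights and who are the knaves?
Frank is a knight.
Xander is a knave.
Noah is a knave.

Verification:
- Frank (knight) says "Noah and I are different types" - this is TRUE because Frank is a knight and Noah is a knave.
- Xander (knave) says "Frank and I are the same type" - this is FALSE (a lie) because Xander is a knave and Frank is a knight.
- Noah (knave) says "Xander is a knight" - this is FALSE (a lie) because Xander is a knave.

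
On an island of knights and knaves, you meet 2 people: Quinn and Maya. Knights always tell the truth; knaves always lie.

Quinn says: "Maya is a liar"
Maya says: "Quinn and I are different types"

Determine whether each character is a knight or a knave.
Quinn is a knave.
Maya is a knight.

Verification:
- Quinn (knave) says "Maya is a liar" - this is FALSE (a lie) because Maya is a knight.
- Maya (knight) says "Quinn and I are different types" - this is TRUE because Maya is a knight and Quinn is a knave.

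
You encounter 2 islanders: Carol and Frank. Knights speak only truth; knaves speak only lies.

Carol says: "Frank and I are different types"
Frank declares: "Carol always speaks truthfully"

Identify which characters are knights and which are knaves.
Carol is a knave.
Frank is a knave.

Verification:
- Carol (knave) says "Frank and I are different types" - this is FALSE (a lie) because Carol is a knave and Frank is a knave.
- Frank (knave) says "Carol always speaks truthfully" - this is FALSE (a lie) because Carol is a knave.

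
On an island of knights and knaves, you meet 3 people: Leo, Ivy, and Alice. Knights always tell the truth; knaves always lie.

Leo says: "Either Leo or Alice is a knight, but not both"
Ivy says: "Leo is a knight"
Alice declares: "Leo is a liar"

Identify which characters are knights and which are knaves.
Leo is a knight.
Ivy is a knight.
Alice is a knave.

Verification:
- Leo (knight) says "Either Leo or Alice is a knight, but not both" - this is TRUE because Leo is a knight and Alice is a knave.
- Ivy (knight) says "Leo is a knight" - this is TRUE because Leo is a knight.
- Alice (knave) says "Leo is a liar" - this is FALSE (a lie) because Leo is a knight.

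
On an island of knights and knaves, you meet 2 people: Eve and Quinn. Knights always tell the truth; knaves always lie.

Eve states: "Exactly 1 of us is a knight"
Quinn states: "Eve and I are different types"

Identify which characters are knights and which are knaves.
Eve is a knave.
Quinn is a knave.

Verification:
- Eve (knave) says "Exactly 1 of us is a knight" - this is FALSE (a lie) because there are 0 knights.
- Quinn (knave) says "Eve and I are different types" - this is FALSE (a lie) because Quinn is a knave and Eve is a knave.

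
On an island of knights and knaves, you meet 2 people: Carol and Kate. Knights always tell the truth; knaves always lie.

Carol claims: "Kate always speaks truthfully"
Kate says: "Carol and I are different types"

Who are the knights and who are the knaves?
Carol is a knave.
Kate is a knave.

Verification:
- Carol (knave) says "Kate always speaks truthfully" - this is FALSE (a lie) because Kate is a knave.
- Kate (knave) says "Carol and I are different types" - this is FALSE (a lie) because Kate is a knave and Carol is a knave.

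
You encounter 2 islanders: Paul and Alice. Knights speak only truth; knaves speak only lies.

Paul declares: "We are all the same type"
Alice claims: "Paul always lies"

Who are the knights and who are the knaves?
Paul is a knave.
Alice is a knight.

Verification:
- Paul (knave) says "We are all the same type" - this is FALSE (a lie) because Alice is a knight and Paul is a knave.
- Alice (knight) says "Paul always lies" - this is TRUE because Paul is a knave.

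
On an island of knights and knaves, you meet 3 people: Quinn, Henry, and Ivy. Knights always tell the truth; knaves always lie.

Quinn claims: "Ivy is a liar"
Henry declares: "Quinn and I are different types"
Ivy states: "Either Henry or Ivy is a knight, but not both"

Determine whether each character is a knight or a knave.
Quinn is a knave.
Henry is a knave.
Ivy is a knight.

Verification:
- Quinn (knave) says "Ivy is a liar" - this is FALSE (a lie) because Ivy is a knight.
- Henry (knave) says "Quinn and I are different types" - this is FALSE (a lie) because Henry is a knave and Quinn is a knave.
- Ivy (knight) says "Either Henry or Ivy is a knight, but not both" - this is TRUE because Henry is a knave and Ivy is a knight.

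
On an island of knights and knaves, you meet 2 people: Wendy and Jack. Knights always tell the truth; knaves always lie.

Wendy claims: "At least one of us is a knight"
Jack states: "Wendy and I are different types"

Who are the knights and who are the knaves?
Wendy is a knave.
Jack is a knave.

Verification:
- Wendy (knave) says "At least one of us is a knight" - this is FALSE (a lie) because no one is a knight.
- Jack (knave) says "Wendy and I are different types" - this is FALSE (a lie) because Jack is a knave and Wendy is a knave.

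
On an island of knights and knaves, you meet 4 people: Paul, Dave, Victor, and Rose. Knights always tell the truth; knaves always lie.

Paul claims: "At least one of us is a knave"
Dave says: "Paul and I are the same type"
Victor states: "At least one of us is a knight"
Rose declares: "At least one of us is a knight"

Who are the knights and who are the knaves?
Paul is a knight.
Dave is a knave.
Victor is a knight.
Rose is a knight.

Verification:
- Paul (knight) says "At least one of us is a knave" - this is TRUE because Dave is a knave.
- Dave (knave) says "Paul and I are the same type" - this is FALSE (a lie) because Dave is a knave and Paul is a knight.
- Victor (knight) says "At least one of us is a knight" - this is TRUE because Paul, Victor, and Rose are knights.
- Rose (knight) says "At least one of us is a knight" - this is TRUE because Paul, Victor, and Rose are knights.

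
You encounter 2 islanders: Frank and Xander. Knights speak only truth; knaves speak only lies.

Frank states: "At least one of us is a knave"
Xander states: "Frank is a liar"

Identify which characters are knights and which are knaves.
Frank is a knight.
Xander is a knave.

Verification:
- Frank (knight) says "At least one of us is a knave" - this is TRUE because Xander is a knave.
- Xander (knave) says "Frank is a liar" - this is FALSE (a lie) because Frank is a knight.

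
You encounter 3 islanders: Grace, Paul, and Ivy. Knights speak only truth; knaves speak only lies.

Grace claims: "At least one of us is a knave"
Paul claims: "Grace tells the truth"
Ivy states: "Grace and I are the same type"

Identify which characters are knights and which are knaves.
Grace is a knight.
Paul is a knight.
Ivy is a knave.

Verification:
- Grace (knight) says "At least one of us is a knave" - this is TRUE because Ivy is a knave.
- Paul (knight) says "Grace tells the truth" - this is TRUE because Grace is a knight.
- Ivy (knave) says "Grace and I are the same type" - this is FALSE (a lie) because Ivy is a knave and Grace is a knight.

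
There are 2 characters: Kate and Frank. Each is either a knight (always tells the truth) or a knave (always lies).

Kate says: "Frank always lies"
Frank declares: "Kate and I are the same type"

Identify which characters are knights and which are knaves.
Kate is a knight.
Frank is a knave.

Verification:
- Kate (knight) says "Frank always lies" - this is TRUE because Frank is a knave.
- Frank (knave) says "Kate and I are the same type" - this is FALSE (a lie) because Frank is a knave and Kate is a knight.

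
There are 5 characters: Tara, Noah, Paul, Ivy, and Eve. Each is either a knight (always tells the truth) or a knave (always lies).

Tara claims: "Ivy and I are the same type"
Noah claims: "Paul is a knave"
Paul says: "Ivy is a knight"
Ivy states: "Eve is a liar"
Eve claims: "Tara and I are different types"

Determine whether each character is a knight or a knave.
Tara is a knave.
Noah is a knave.
Paul is a knight.
Ivy is a knight.
Eve is a knave.

Verification:
- Tara (knave) says "Ivy and I are the same type" - this is FALSE (a lie) because Tara is a knave and Ivy is a knight.
- Noah (knave) says "Paul is a knave" - this is FALSE (a lie) because Paul is a knight.
- Paul (knight) says "Ivy is a knight" - this is TRUE because Ivy is a knight.
- Ivy (knight) says "Eve is a liar" - this is TRUE because Eve is a knave.
- Eve (knave) says "Tara and I are different types" - this is FALSE (a lie) because Eve is a knave and Tara is a knave.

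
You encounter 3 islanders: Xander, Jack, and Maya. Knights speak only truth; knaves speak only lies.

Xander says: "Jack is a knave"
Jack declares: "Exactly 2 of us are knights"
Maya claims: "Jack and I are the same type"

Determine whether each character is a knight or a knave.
Xander is a knave.
Jack is a knight.
Maya is a knight.

Verification:
- Xander (knave) says "Jack is a knave" - this is FALSE (a lie) because Jack is a knight.
- Jack (knight) says "Exactly 2 of us are knights" - this is TRUE because there are 2 knights.
- Maya (knight) says "Jack and I are the same type" - this is TRUE because Maya is a knight and Jack is a knight.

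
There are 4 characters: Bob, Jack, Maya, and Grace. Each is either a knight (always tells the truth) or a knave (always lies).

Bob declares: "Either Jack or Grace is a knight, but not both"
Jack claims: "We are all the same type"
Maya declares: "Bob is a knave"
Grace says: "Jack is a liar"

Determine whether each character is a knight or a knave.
Bob is a knight.
Jack is a knave.
Maya is a knave.
Grace is a knight.

Verification:
- Bob (knight) says "Either Jack or Grace is a knight, but not both" - this is TRUE because Jack is a knave and Grace is a knight.
- Jack (knave) says "We are all the same type" - this is FALSE (a lie) because Bob and Grace are knights and Jack and Maya are knaves.
- Maya (knave) says "Bob is a knave" - this is FALSE (a lie) because Bob is a knight.
- Grace (knight) says "Jack is a liar" - this is TRUE because Jack is a knave.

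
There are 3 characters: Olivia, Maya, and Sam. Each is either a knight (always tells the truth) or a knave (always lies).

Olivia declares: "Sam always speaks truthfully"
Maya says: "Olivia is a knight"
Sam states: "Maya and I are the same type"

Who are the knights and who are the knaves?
Olivia is a knight.
Maya is a knight.
Sam is a knight.

Verification:
- Olivia (knight) says "Sam always speaks truthfully" - this is TRUE because Sam is a knight.
- Maya (knight) says "Olivia is a knight" - this is TRUE because Olivia is a knight.
- Sam (knight) says "Maya and I are the same type" - this is TRUE because Sam is a knight and Maya is a knight.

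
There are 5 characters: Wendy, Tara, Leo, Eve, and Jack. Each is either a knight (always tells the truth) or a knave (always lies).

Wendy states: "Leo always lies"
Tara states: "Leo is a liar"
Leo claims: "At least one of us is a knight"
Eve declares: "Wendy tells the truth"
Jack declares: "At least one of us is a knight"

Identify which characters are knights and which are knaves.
Wendy is a knave.
Tara is a knave.
Leo is a knight.
Eve is a knave.
Jack is a knight.

Verification:
- Wendy (knave) says "Leo always lies" - this is FALSE (a lie) because Leo is a knight.
- Tara (knave) says "Leo is a liar" - this is FALSE (a lie) because Leo is a knight.
- Leo (knight) says "At least one of us is a knight" - this is TRUE because Leo and Jack are knights.
- Eve (knave) says "Wendy tells the truth" - this is FALSE (a lie) because Wendy is a knave.
- Jack (knight) says "At least one of us is a knight" - this is TRUE because Leo and Jack are knights.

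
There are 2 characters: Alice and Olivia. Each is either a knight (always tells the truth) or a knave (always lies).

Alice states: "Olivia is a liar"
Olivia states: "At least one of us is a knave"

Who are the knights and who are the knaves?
Alice is a knave.
Olivia is a knight.

Verification:
- Alice (knave) says "Olivia is a liar" - this is FALSE (a lie) because Olivia is a knight.
- Olivia (knight) says "At least one of us is a knave" - this is TRUE because Alice is a knave.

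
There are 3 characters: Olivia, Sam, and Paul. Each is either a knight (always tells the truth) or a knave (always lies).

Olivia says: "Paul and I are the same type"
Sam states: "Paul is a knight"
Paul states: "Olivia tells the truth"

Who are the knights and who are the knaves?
Olivia is a knight.
Sam is a knight.
Paul is a knight.

Verification:
- Olivia (knight) says "Paul and I are the same type" - this is TRUE because Olivia is a knight and Paul is a knight.
- Sam (knight) says "Paul is a knight" - this is TRUE because Paul is a knight.
- Paul (knight) says "Olivia tells the truth" - this is TRUE because Olivia is a knight.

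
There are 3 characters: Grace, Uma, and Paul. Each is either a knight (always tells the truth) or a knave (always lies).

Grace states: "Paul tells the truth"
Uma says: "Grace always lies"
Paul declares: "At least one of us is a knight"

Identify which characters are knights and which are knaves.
Grace is a knight.
Uma is a knave.
Paul is a knight.

Verification:
- Grace (knight) says "Paul tells the truth" - this is TRUE because Paul is a knight.
- Uma (knave) says "Grace always lies" - this is FALSE (a lie) because Grace is a knight.
- Paul (knight) says "At least one of us is a knight" - this is TRUE because Grace and Paul are knights.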